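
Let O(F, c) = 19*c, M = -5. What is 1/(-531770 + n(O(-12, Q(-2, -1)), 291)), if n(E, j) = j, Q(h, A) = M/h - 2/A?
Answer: -1/531479 ≈ -1.8815e-6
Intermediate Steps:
Q(h, A) = -5/h - 2/A
1/(-531770 + n(O(-12, Q(-2, -1)), 291)) = 1/(-531770 + 291) = 1/(-531479) = -1/531479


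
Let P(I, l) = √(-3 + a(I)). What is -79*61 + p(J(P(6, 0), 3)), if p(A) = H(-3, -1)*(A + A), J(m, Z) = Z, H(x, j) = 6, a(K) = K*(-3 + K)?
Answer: -4783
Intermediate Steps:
P(I, l) = √(-3 + I*(-3 + I))
p(A) = 12*A (p(A) = 6*(A + A) = 6*(2*A) = 12*A)
-79*61 + p(J(P(6, 0), 3)) = -79*61 + 12*3 = -4819 + 36 = -4783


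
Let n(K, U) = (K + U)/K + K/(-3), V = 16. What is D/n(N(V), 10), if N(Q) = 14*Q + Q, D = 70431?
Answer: -1690344/1895 ≈ -892.00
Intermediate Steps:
N(Q) = 15*Q
n(K, U) = -K/3 + (K + U)/K (n(K, U) = (K + U)/K + K*(-⅓) = (K + U)/K - K/3 = -K/3 + (K + U)/K)
D/n(N(V), 10) = 70431/(1 - 5*16 + 10/((15*16))) = 70431/(1 - ⅓*240 + 10/240) = 70431/(1 - 80 + 10*(1/240)) = 70431/(1 - 80 + 1/24) = 70431/(-1895/24) = 70431*(-24/1895) = -1690344/1895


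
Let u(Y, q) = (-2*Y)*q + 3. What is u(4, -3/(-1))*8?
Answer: -168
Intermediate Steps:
u(Y, q) = 3 - 2*Y*q (u(Y, q) = -2*Y*q + 3 = 3 - 2*Y*q)
u(4, -3/(-1))*8 = (3 - 2*4*(-3/(-1)))*8 = (3 - 2*4*(-3*(-1)))*8 = (3 - 2*4*3)*8 = (3 - 24)*8 = -21*8 = -168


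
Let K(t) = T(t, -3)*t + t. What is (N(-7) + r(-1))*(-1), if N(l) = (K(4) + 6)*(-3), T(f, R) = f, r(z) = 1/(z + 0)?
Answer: 79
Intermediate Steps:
r(z) = 1/z
K(t) = t + t² (K(t) = t*t + t = t² + t = t + t²)
N(l) = -78 (N(l) = (4*(1 + 4) + 6)*(-3) = (4*5 + 6)*(-3) = (20 + 6)*(-3) = 26*(-3) = -78)
(N(-7) + r(-1))*(-1) = (-78 + 1/(-1))*(-1) = (-78 - 1)*(-1) = -79*(-1) = 79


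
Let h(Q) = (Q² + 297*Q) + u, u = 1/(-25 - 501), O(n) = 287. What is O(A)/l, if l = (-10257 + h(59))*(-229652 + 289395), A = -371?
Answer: 150962/337722459303 ≈ 4.4700e-7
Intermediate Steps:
u = -1/526 (u = 1/(-526) = -1/526 ≈ -0.0019011)
h(Q) = -1/526 + Q² + 297*Q (h(Q) = (Q² + 297*Q) - 1/526 = -1/526 + Q² + 297*Q)
l = 337722459303/526 (l = (-10257 + (-1/526 + 59² + 297*59))*(-229652 + 289395) = (-10257 + (-1/526 + 3481 + 17523))*59743 = (-10257 + 11048103/526)*59743 = (5652921/526)*59743 = 337722459303/526 ≈ 6.4206e+8)
O(A)/l = 287/(337722459303/526) = 287*(526/337722459303) = 150962/337722459303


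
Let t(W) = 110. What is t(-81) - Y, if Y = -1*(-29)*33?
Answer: -847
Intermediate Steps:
Y = 957 (Y = 29*33 = 957)
t(-81) - Y = 110 - 1*957 = 110 - 957 = -847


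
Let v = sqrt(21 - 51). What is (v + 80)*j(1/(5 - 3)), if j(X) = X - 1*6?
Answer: -440 - 11*I*sqrt(30)/2 ≈ -440.0 - 30.125*I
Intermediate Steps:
j(X) = -6 + X (j(X) = X - 6 = -6 + X)
v = I*sqrt(30) (v = sqrt(-30) = I*sqrt(30) ≈ 5.4772*I)
(v + 80)*j(1/(5 - 3)) = (I*sqrt(30) + 80)*(-6 + 1/(5 - 3)) = (80 + I*sqrt(30))*(-6 + 1/2) = (80 + I*sqrt(30))*(-11/2) = -440 - 11*I*sqrt(30)/2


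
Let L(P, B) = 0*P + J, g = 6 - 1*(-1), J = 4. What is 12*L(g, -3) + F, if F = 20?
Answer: 68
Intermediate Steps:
g = 7 (g = 6 + 1 = 7)
L(P, B) = 4 (L(P, B) = 0*P + 4 = 0 + 4 = 4)
12*L(g, -3) + F = 12*4 + 20 = 48 + 20 = 68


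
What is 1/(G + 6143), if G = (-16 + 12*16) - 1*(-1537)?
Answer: 1/7856 ≈ 0.00012729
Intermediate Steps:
G = 1713 (G = (-16 + 192) + 1537 = 176 + 1537 = 1713)
1/(G + 6143) = 1/(1713 + 6143) = 1/7856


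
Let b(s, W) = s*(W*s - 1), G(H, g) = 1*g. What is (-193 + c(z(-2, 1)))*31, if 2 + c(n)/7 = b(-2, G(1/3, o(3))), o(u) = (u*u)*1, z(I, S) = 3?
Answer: 1829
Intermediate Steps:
o(u) = u² (o(u) = u²*1 = u²)
G(H, g) = g
b(s, W) = s*(-1 + W*s)
c(n) = 252 (c(n) = -14 + 7*(-2*(-1 + 3²*(-2))) = -14 + 7*(-2*(-1 + 9*(-2))) = -14 + 7*(-2*(-1 - 18)) = -14 + 7*(-2*(-19)) = -14 + 7*38 = -14 + 266 = 252)
(-193 + c(z(-2, 1)))*31 = (-193 + 252)*31 = 59*31 = 1829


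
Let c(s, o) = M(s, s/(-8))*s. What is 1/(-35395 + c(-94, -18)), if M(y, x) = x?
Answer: -2/72999 ≈ -2.7398e-5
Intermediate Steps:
c(s, o) = -s²/8 (c(s, o) = (s/(-8))*s = (s*(-⅛))*s = (-s/8)*s = -s²/8)
1/(-35395 + c(-94, -18)) = 1/(-35395 - ⅛*(-94)²) = 1/(-35395 - ⅛*8836) = 1/(-35395 - 2209/2) = 1/(-72999/2) = -2/72999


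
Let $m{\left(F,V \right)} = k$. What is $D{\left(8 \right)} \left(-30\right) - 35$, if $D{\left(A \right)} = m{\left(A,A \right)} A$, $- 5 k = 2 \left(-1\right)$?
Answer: $-131$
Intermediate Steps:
$k = \frac{2}{5}$ ($k = - \frac{2 \left(-1\right)}{5} = \left(- \frac{1}{5}\right) \left(-2\right) = \frac{2}{5} \approx 0.4$)
$m{\left(F,V \right)} = \frac{2}{5}$
$D{\left(A \right)} = \frac{2 A}{5}$
$D{\left(8 \right)} \left(-30\right) - 35 = \frac{2}{5} \cdot 8 \left(-30\right) - 35 = \frac{16}{5} \left(-30\right) - 35 = -96 - 35 = -131$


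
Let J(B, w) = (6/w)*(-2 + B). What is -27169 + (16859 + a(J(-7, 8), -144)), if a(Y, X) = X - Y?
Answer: -41789/4 ≈ -10447.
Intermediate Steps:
J(B, w) = 6*(-2 + B)/w
-27169 + (16859 + a(J(-7, 8), -144)) = -27169 + (16859 + (-144 - 6*(-2 - 7)/8)) = -27169 + (16859 + (-144 - 6*(-9)/8)) = -27169 + (16859 + (-144 - 1*(-27/4))) = -27169 + (16859 + (-144 + 27/4)) = -27169 + (16859 - 549/4) = -27169 + 66887/4 = -41789/4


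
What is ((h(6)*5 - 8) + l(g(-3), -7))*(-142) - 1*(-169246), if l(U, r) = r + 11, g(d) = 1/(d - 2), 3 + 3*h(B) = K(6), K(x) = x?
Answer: 169104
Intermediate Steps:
h(B) = 1 (h(B) = -1 + (⅓)*6 = -1 + 2 = 1)
g(d) = 1/(-2 + d)
l(U, r) = 11 + r
((h(6)*5 - 8) + l(g(-3), -7))*(-142) - 1*(-169246) = ((1*5 - 8) + (11 - 7))*(-142) - 1*(-169246) = ((5 - 8) + 4)*(-142) + 169246 = (-3 + 4)*(-142) + 169246 = 1*(-142) + 169246 = -142 + 169246 = 169104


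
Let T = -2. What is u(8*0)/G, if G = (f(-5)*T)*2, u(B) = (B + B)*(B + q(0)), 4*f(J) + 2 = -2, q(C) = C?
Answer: 0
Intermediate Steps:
f(J) = -1 (f(J) = -½ + (¼)*(-2) = -½ - ½ = -1)
u(B) = 2*B² (u(B) = (B + B)*(B + 0) = (2*B)*B = 2*B²)
G = 4 (G = -1*(-2)*2 = 2*2 = 4)
u(8*0)/G = (2*(8*0)²)/4 = (2*0²)*(¼) = (2*0)*(¼) = 0*(¼) = 0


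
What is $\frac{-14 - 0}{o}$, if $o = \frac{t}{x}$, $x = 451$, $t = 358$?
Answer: $- \frac{3157}{179} \approx -17.637$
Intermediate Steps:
$o = \frac{358}{451} \approx 0.79379$
$\frac{-14 - 0}{o} = \frac{-14 - 0}{\frac{358}{451}} = \left(-14 + 0\right) \frac{451}{358} = \left(-14\right) \frac{451}{358} = - \frac{3157}{179}$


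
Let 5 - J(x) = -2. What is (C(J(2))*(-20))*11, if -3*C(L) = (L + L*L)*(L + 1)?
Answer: 98560/3 ≈ 32853.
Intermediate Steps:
J(x) = 7 (J(x) = 5 - 1*(-2) = 5 + 2 = 7)
C(L) = -(1 + L)*(L + L²)/3 (C(L) = -(L + L*L)*(L + 1)/3 = -(L + L²)*(1 + L)/3 = -(1 + L)*(L + L²)/3)
(C(J(2))*(-20))*11 = (-⅓*7*(1 + 7² + 2*7)*(-20))*11 = (-⅓*7*(1 + 49 + 14)*(-20))*11 = (-⅓*7*64*(-20))*11 = -448/3*(-20)*11 = (8960/3)*11 = 98560/3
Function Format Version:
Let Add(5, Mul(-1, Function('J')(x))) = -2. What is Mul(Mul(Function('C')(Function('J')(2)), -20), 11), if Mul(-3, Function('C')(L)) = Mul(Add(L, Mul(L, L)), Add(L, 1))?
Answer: Rational(98560, 3) ≈ 32853.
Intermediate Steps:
Function('J')(x) = 7 (Function('J')(x) = Add(5, Mul(-1, -2)) = Add(5, 2) = 7)
Function('C')(L) = Mul(Rational(-1, 3), Add(1, L), Add(L, Pow(L, 2))) (Function('C')(L) = Mul(Rational(-1, 3), Mul(Add(L, Mul(L, L)), Add(L, 1))) = Mul(Rational(-1, 3), Mul(Add(L, Pow(L, 2)), Add(1, L))) = Mul(Rational(-1, 3), Mul(Add(1, L), Add(L, Pow(L, 2)))) = Mul(Rational(-1, 3), Add(1, L), Add(L, Pow(L, 2))))
Mul(Mul(Function('C')(Function('J')(2)), -20), 11) = Mul(Mul(Mul(Rational(-1, 3), 7, Add(1, Pow(7, 2), Mul(2, 7))), -20), 11) = Mul(Mul(Mul(Rational(-1, 3), 7, Add(1, 49, 14)), -20), 11) = Mul(Mul(Mul(Rational(-1, 3), 7, 64), -20), 11) = Mul(Mul(Rational(-448, 3), -20), 11) = Mul(Rational(8960, 3), 11) = Rational(98560, 3)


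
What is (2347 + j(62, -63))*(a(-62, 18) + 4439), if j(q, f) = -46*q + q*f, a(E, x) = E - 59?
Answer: -19046698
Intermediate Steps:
a(E, x) = -59 + E
j(q, f) = -46*q + f*q
(2347 + j(62, -63))*(a(-62, 18) + 4439) = (2347 + 62*(-46 - 63))*((-59 - 62) + 4439) = (2347 + 62*(-109))*(-121 + 4439) = (2347 - 6758)*4318 = -4411*4318 = -19046698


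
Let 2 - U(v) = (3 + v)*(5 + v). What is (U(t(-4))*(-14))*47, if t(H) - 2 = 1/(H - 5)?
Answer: 1688428/81 ≈ 20845.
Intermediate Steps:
t(H) = 2 + 1/(-5 + H) (t(H) = 2 + 1/(H - 5) = 2 + 1/(-5 + H))
U(v) = 2 - (3 + v)*(5 + v)
(U(t(-4))*(-14))*47 = ((-13 - ((-9 + 2*(-4))/(-5 - 4))**2 - 8*(-9 + 2*(-4))/(-5 - 4))*(-14))*47 = ((-13 - ((-9 - 8)/(-9))**2 - 8*(-9 - 8)/(-9))*(-14))*47 = ((-13 - (-1/9*(-17))**2 - (-8)*(-17)/9)*(-14))*47 = ((-13 - (17/9)**2 - 8*17/9)*(-14))*47 = ((-13 - 1*289/81 - 136/9)*(-14))*47 = ((-13 - 289/81 - 136/9)*(-14))*47 = -2566/81*(-14)*47 = (35924/81)*47 = 1688428/81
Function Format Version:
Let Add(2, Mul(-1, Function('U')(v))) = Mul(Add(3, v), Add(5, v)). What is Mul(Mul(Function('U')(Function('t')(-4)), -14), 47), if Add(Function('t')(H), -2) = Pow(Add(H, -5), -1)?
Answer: Rational(1688428, 81) ≈ 20845.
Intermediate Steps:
Function('t')(H) = Add(2, Pow(Add(-5, H), -1)) (Function('t')(H) = Add(2, Pow(Add(H, -5), -1)) = Add(2, Pow(Add(-5, H), -1)))
Function('U')(v) = Add(2, Mul(-1, Add(3, v), Add(5, v))) (Function('U')(v) = Add(2, Mul(-1, Mul(Add(3, v), Add(5, v)))) = Add(2, Mul(-1, Add(3, v), Add(5, v))))
Mul(Mul(Function('U')(Function('t')(-4)), -14), 47) = Mul(Mul(Add(-13, Mul(-1, Pow(Mul(Pow(Add(-5, -4), -1), Add(-9, Mul(2, -4))), 2)), Mul(-8, Mul(Pow(Add(-5, -4), -1), Add(-9, Mul(2, -4))))), -14), 47) = Mul(Mul(Add(-13, Mul(-1, Pow(Mul(Pow(-9, -1), Add(-9, -8)), 2)), Mul(-8, Mul(Pow(-9, -1), Add(-9, -8)))), -14), 47) = Mul(Mul(Add(-13, Mul(-1, Pow(Mul(Rational(-1, 9), -17), 2)), Mul(-8, Mul(Rational(-1, 9), -17))), -14), 47) = Mul(Mul(Add(-13, Mul(-1, Pow(Rational(17, 9), 2)), Mul(-8, Rational(17, 9))), -14), 47) = Mul(Mul(Add(-13, Mul(-1, Rational(289, 81)), Rational(-136, 9)), -14), 47) = Mul(Mul(Add(-13, Rational(-289, 81), Rational(-136, 9)), -14), 47) = Mul(Mul(Rational(-2566, 81), -14), 47) = Mul(Rational(35924, 81), 47) = Rational(1688428, 81)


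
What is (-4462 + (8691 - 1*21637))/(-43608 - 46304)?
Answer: 2176/11239 ≈ 0.19361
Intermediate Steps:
(-4462 + (8691 - 1*21637))/(-43608 - 46304) = (-4462 + (8691 - 21637))/(-89912) = (-4462 - 12946)*(-1/89912) = -17408*(-1/89912) = 2176/11239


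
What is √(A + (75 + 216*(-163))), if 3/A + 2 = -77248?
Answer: I*√931814993530/5150 ≈ 187.44*I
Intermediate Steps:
A = -1/25750 (A = 3/(-2 - 77248) = 3/(-77250) = 3*(-1/77250) = -1/25750 ≈ -3.8835e-5)
√(A + (75 + 216*(-163))) = √(-1/25750 + (75 + 216*(-163))) = √(-1/25750 + (75 - 35208)) = √(-1/25750 - 35133) = √(-904674751/25750) = I*√931814993530/5150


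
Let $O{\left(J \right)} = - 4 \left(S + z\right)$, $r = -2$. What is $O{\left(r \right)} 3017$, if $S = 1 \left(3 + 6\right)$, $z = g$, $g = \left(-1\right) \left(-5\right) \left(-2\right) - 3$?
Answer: $48272$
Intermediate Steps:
$g = -13$ ($g = 5 \left(-2\right) - 3 = -10 - 3 = -13$)
$z = -13$
$S = 9$ ($S = 1 \cdot 9 = 9$)
$O{\left(J \right)} = 16$ ($O{\left(J \right)} = - 4 \left(9 - 13\right) = \left(-4\right) \left(-4\right) = 16$)
$O{\left(r \right)} 3017 = 16 \cdot 3017 = 48272$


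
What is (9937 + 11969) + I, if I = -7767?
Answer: 14139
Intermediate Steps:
(9937 + 11969) + I = (9937 + 11969) - 7767 = 21906 - 7767 = 14139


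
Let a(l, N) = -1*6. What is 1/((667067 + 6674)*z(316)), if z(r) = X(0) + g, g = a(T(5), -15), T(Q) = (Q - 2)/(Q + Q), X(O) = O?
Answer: -1/4042446 ≈ -2.4737e-7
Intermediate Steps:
T(Q) = (-2 + Q)/(2*Q) (T(Q) = (-2 + Q)/((2*Q)) = (-2 + Q)*(1/(2*Q)) = (-2 + Q)/(2*Q))
a(l, N) = -6
g = -6
z(r) = -6 (z(r) = 0 - 6 = -6)
1/((667067 + 6674)*z(316)) = 1/((667067 + 6674)*(-6)) = -1/6/673741 = (1/673741)*(-1/6) = -1/4042446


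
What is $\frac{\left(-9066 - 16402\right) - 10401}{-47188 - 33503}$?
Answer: $\frac{35869}{80691} \approx 0.44452$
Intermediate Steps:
$\frac{\left(-9066 - 16402\right) - 10401}{-47188 - 33503} = \frac{\left(-9066 - 16402\right) - 10401}{-80691} = \left(-25468 - 10401\right) \left(- \frac{1}{80691}\right) = \left(-35869\right) \left(- \frac{1}{80691}\right) = \frac{35869}{80691}$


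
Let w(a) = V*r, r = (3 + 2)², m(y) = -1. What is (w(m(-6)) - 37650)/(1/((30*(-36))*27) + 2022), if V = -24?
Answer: -1115370000/58961519 ≈ -18.917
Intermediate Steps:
r = 25 (r = 5² = 25)
w(a) = -600 (w(a) = -24*25 = -600)
(w(m(-6)) - 37650)/(1/((30*(-36))*27) + 2022) = (-600 - 37650)/(1/((30*(-36))*27) + 2022) = -38250/(1/(-1080*27) + 2022) = -38250/(1/(-29160) + 2022) = -38250/(-1/29160 + 2022) = -38250/58961519/29160 = -38250*29160/58961519 = -1115370000/58961519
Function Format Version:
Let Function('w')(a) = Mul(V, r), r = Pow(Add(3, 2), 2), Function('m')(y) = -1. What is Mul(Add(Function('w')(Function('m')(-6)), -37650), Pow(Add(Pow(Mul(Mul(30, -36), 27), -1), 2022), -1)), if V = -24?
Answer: Rational(-1115370000, 58961519) ≈ -18.917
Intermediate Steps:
r = 25 (r = Pow(5, 2) = 25)
Function('w')(a) = -600 (Function('w')(a) = Mul(-24, 25) = -600)
Mul(Add(Function('w')(Function('m')(-6)), -37650), Pow(Add(Pow(Mul(Mul(30, -36), 27), -1), 2022), -1)) = Mul(Add(-600, -37650), Pow(Add(Pow(Mul(Mul(30, -36), 27), -1), 2022), -1)) = Mul(-38250, Pow(Add(Pow(Mul(-1080, 27), -1), 2022), -1)) = Mul(-38250, Pow(Add(Pow(-29160, -1), 2022), -1)) = Mul(-38250, Pow(Add(Rational(-1, 29160), 2022), -1)) = Mul(-38250, Pow(Rational(58961519, 29160), -1)) = Mul(-38250, Rational(29160, 58961519)) = Rational(-1115370000, 58961519)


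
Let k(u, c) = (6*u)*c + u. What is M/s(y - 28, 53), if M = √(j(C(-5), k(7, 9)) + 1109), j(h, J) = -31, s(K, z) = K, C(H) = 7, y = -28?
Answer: -√22/8 ≈ -0.58630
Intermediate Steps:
k(u, c) = u + 6*c*u (k(u, c) = 6*c*u + u = u + 6*c*u)
M = 7*√22 (M = √(-31 + 1109) = √1078 = 7*√22 ≈ 32.833)
M/s(y - 28, 53) = (7*√22)/(-28 - 28) = (7*√22)/(-56) = (7*√22)*(-1/56) = -√22/8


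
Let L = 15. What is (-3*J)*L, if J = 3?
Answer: -135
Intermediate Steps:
(-3*J)*L = -3*3*15 = -9*15 = -135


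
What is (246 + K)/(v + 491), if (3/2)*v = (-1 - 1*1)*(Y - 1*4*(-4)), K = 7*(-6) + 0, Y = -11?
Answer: 612/1453 ≈ 0.42120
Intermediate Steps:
K = -42 (K = -42 + 0 = -42)
v = -20/3 (v = 2*((-1 - 1*1)*(-11 - 1*4*(-4)))/3 = 2*((-1 - 1)*(-11 - 4*(-4)))/3 = 2*(-2*(-11 + 16))/3 = 2*(-2*5)/3 = (⅔)*(-10) = -20/3 ≈ -6.6667)
(246 + K)/(v + 491) = (246 - 42)/(-20/3 + 491) = 204/(1453/3) = 204*(3/1453) = 612/1453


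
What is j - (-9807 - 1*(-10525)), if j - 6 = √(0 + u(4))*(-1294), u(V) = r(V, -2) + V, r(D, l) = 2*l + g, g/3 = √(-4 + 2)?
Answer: -712 - 1294*2^(¼)*√3*√I ≈ -2596.7 - 1884.7*I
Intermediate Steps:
g = 3*I*√2 (g = 3*√(-4 + 2) = 3*√(-2) = 3*(I*√2) = 3*I*√2 ≈ 4.2426*I)
r(D, l) = 2*l + 3*I*√2
u(V) = -4 + V + 3*I*√2 (u(V) = (2*(-2) + 3*I*√2) + V = (-4 + 3*I*√2) + V = -4 + V + 3*I*√2)
j = 6 - 1294*2^(¼)*√3*√I (j = 6 + √(0 + (-4 + 4 + 3*I*√2))*(-1294) = 6 + √(0 + 3*I*√2)*(-1294) = 6 + √(3*I*√2)*(-1294) = 6 + (2^(¼)*√3*√I)*(-1294) = 6 - 1294*2^(¼)*√3*√I ≈ -1878.7 - 1884.7*I)
j - (-9807 - 1*(-10525)) = (6 - 1294*2^(¼)*√3*√I) - (-9807 - 1*(-10525)) = (6 - 1294*2^(¼)*√3*√I) - (-9807 + 10525) = (6 - 1294*2^(¼)*√3*√I) - 1*718 = (6 - 1294*2^(¼)*√3*√I) - 718 = -712 - 1294*2^(¼)*√3*√I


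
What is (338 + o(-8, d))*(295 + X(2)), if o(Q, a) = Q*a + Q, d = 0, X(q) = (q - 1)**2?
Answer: 97680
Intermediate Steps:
X(q) = (-1 + q)**2
o(Q, a) = Q + Q*a
(338 + o(-8, d))*(295 + X(2)) = (338 - 8*(1 + 0))*(295 + (-1 + 2)**2) = (338 - 8*1)*(295 + 1**2) = (338 - 8)*(295 + 1) = 330*296 = 97680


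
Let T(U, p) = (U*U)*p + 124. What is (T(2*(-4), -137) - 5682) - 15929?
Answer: -30255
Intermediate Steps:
T(U, p) = 124 + p*U² (T(U, p) = U²*p + 124 = p*U² + 124 = 124 + p*U²)
(T(2*(-4), -137) - 5682) - 15929 = ((124 - 137*(2*(-4))²) - 5682) - 15929 = ((124 - 137*(-8)²) - 5682) - 15929 = ((124 - 137*64) - 5682) - 15929 = ((124 - 8768) - 5682) - 15929 = (-8644 - 5682) - 15929 = -14326 - 15929 = -30255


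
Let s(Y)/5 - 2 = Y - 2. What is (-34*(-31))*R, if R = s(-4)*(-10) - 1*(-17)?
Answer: 228718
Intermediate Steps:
s(Y) = 5*Y (s(Y) = 10 + 5*(Y - 2) = 10 + 5*(-2 + Y) = 10 + (-10 + 5*Y) = 5*Y)
R = 217 (R = (5*(-4))*(-10) - 1*(-17) = -20*(-10) + 17 = 200 + 17 = 217)
(-34*(-31))*R = -34*(-31)*217 = 1054*217 = 228718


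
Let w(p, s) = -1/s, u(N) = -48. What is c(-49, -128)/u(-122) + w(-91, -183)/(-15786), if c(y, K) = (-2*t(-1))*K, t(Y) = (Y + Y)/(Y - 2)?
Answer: -10271425/2888838 ≈ -3.5556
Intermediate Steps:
t(Y) = 2*Y/(-2 + Y) (t(Y) = (2*Y)/(-2 + Y) = 2*Y/(-2 + Y))
c(y, K) = -4*K/3 (c(y, K) = (-4*(-1)/(-2 - 1))*K = (-4*(-1)/(-3))*K = (-4*(-1)*(-1)/3)*K = (-2*2/3)*K = -4*K/3)
c(-49, -128)/u(-122) + w(-91, -183)/(-15786) = -4/3*(-128)/(-48) - 1/(-183)/(-15786) = (512/3)*(-1/48) - 1*(-1/183)*(-1/15786) = -32/9 + (1/183)*(-1/15786) = -32/9 - 1/2888838 = -10271425/2888838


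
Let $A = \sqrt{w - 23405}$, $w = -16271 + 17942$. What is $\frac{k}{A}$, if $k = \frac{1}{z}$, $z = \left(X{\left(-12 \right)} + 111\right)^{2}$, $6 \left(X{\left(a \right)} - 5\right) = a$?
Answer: $- \frac{i \sqrt{21734}}{282455064} \approx - 5.2194 \cdot 10^{-7} i$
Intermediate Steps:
$X{\left(a \right)} = 5 + \frac{a}{6}$
$w = 1671$
$z = 12996$ ($z = \left(\left(5 + \frac{1}{6} \left(-12\right)\right) + 111\right)^{2} = \left(\left(5 - 2\right) + 111\right)^{2} = \left(3 + 111\right)^{2} = 114^{2} = 12996$)
$A = i \sqrt{21734}$ ($A = \sqrt{1671 - 23405} = \sqrt{-21734} = i \sqrt{21734} \approx 147.42 i$)
$k = \frac{1}{12996} \approx 7.6947 \cdot 10^{-5}$
$\frac{k}{A} = \frac{1}{12996 i \sqrt{21734}} = \frac{\left(- \frac{1}{21734}\right) i \sqrt{21734}}{12996} = - \frac{i \sqrt{21734}}{282455064}$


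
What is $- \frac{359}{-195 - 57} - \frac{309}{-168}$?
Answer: $\frac{235}{72} \approx 3.2639$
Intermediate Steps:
$- \frac{359}{-195 - 57} - \frac{309}{-168} = - \frac{359}{-195 - 57} - - \frac{103}{56} = - \frac{359}{-252} + \frac{103}{56} = \left(-359\right) \left(- \frac{1}{252}\right) + \frac{103}{56} = \frac{359}{252} + \frac{103}{56} = \frac{235}{72}$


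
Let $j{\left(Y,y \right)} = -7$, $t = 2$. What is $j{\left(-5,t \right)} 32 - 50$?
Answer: $-274$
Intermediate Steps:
$j{\left(-5,t \right)} 32 - 50 = \left(-7\right) 32 - 50 = -224 - 50 = -274$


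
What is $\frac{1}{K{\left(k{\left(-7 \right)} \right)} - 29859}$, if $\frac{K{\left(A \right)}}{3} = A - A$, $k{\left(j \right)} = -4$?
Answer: $- \frac{1}{29859} \approx -3.3491 \cdot 10^{-5}$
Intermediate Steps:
$K{\left(A \right)} = 0$ ($K{\left(A \right)} = 3 \left(A - A\right) = 3 \cdot 0 = 0$)
$\frac{1}{K{\left(k{\left(-7 \right)} \right)} - 29859} = \frac{1}{0 - 29859} = \frac{1}{-29859} = - \frac{1}{29859}$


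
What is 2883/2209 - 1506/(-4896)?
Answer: 2906987/1802544 ≈ 1.6127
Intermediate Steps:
2883/2209 - 1506/(-4896) = 2883*(1/2209) - 1506*(-1/4896) = 2883/2209 + 251/816 = 2906987/1802544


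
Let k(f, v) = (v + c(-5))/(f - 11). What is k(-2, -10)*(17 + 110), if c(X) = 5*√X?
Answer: 1270/13 - 635*I*√5/13 ≈ 97.692 - 109.22*I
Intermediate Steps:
k(f, v) = (v + 5*I*√5)/(-11 + f) (k(f, v) = (v + 5*√(-5))/(f - 11) = (v + 5*(I*√5))/(-11 + f) = (v + 5*I*√5)/(-11 + f))
k(-2, -10)*(17 + 110) = ((-10 + 5*I*√5)/(-11 - 2))*(17 + 110) = ((-10 + 5*I*√5)/(-13))*127 = -(-10 + 5*I*√5)/13*127 = (10/13 - 5*I*√5/13)*127 = 1270/13 - 635*I*√5/13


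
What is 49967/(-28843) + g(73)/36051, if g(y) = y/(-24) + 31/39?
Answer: -562044637847/324423525816 ≈ -1.7324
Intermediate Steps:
g(y) = 31/39 - y/24 (g(y) = y*(-1/24) + 31*(1/39) = -y/24 + 31/39 = 31/39 - y/24)
49967/(-28843) + g(73)/36051 = 49967/(-28843) + (31/39 - 1/24*73)/36051 = 49967*(-1/28843) + (31/39 - 73/24)*(1/36051) = -49967/28843 - 701/312*1/36051 = -49967/28843 - 701/11247912 = -562044637847/324423525816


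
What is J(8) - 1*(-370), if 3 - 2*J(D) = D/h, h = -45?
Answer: 33443/90 ≈ 371.59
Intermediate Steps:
J(D) = 3/2 + D/90 (J(D) = 3/2 - D/(2*(-45)) = 3/2 - D*(-1)/(2*45) = 3/2 - (-1)*D/90 = 3/2 + D/90)
J(8) - 1*(-370) = (3/2 + (1/90)*8) - 1*(-370) = (3/2 + 4/45) + 370 = 143/90 + 370 = 33443/90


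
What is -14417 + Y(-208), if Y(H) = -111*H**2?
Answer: -4816721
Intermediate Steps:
-14417 + Y(-208) = -14417 - 111*(-208)**2 = -14417 - 111*43264 = -14417 - 4802304 = -4816721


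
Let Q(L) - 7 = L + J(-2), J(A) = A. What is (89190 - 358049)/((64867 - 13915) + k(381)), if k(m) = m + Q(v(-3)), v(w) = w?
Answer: -268859/51335 ≈ -5.2373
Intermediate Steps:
Q(L) = 5 + L (Q(L) = 7 + (L - 2) = 7 + (-2 + L) = 5 + L)
k(m) = 2 + m (k(m) = m + (5 - 3) = m + 2 = 2 + m)
(89190 - 358049)/((64867 - 13915) + k(381)) = (89190 - 358049)/((64867 - 13915) + (2 + 381)) = -268859/(50952 + 383) = -268859/51335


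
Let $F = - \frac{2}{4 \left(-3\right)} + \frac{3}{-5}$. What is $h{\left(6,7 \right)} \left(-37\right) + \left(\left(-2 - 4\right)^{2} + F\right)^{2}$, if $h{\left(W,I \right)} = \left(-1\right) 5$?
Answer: $\frac{1304989}{900} \approx 1450.0$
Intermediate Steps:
$h{\left(W,I \right)} = -5$
$F = - \frac{13}{30}$ ($F = - \frac{2}{-12} + 3 \left(- \frac{1}{5}\right) = \left(-2\right) \left(- \frac{1}{12}\right) - \frac{3}{5} = \frac{1}{6} - \frac{3}{5} = - \frac{13}{30} \approx -0.43333$)
$h{\left(6,7 \right)} \left(-37\right) + \left(\left(-2 - 4\right)^{2} + F\right)^{2} = \left(-5\right) \left(-37\right) + \left(\left(-2 - 4\right)^{2} - \frac{13}{30}\right)^{2} = 185 + \left(\left(-6\right)^{2} - \frac{13}{30}\right)^{2} = 185 + \left(36 - \frac{13}{30}\right)^{2} = 185 + \left(\frac{1067}{30}\right)^{2} = 185 + \frac{1138489}{900} = \frac{1304989}{900}$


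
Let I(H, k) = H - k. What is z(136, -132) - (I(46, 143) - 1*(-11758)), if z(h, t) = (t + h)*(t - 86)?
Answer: -12533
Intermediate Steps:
z(h, t) = (-86 + t)*(h + t) (z(h, t) = (h + t)*(-86 + t) = (-86 + t)*(h + t))
z(136, -132) - (I(46, 143) - 1*(-11758)) = ((-132)² - 86*136 - 86*(-132) + 136*(-132)) - ((46 - 1*143) - 1*(-11758)) = (17424 - 11696 + 11352 - 17952) - ((46 - 143) + 11758) = -872 - (-97 + 11758) = -872 - 1*11661 = -872 - 11661 = -12533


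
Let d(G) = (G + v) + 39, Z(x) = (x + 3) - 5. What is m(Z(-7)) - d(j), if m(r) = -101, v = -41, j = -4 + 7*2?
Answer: -109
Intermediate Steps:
j = 10 (j = -4 + 14 = 10)
Z(x) = -2 + x (Z(x) = (3 + x) - 5 = -2 + x)
d(G) = -2 + G (d(G) = (G - 41) + 39 = (-41 + G) + 39 = -2 + G)
m(Z(-7)) - d(j) = -101 - (-2 + 10) = -101 - 1*8 = -101 - 8 = -109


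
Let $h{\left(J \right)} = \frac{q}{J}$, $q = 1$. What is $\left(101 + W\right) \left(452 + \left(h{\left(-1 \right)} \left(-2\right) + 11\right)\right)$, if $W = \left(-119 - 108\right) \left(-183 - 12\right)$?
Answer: $20630190$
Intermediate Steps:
$W = 44265$ ($W = \left(-227\right) \left(-195\right) = 44265$)
$h{\left(J \right)} = \frac{1}{J}$ ($h{\left(J \right)} = 1 \frac{1}{J} = \frac{1}{J}$)
$\left(101 + W\right) \left(452 + \left(h{\left(-1 \right)} \left(-2\right) + 11\right)\right) = \left(101 + 44265\right) \left(452 + \left(\frac{1}{-1} \left(-2\right) + 11\right)\right) = 44366 \left(452 + \left(\left(-1\right) \left(-2\right) + 11\right)\right) = 44366 \left(452 + \left(2 + 11\right)\right) = 44366 \left(452 + 13\right) = 44366 \cdot 465 = 20630190$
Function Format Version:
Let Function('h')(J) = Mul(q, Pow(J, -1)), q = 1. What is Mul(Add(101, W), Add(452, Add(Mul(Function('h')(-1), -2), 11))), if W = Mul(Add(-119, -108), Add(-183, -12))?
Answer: 20630190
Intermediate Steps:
W = 44265 (W = Mul(-227, -195) = 44265)
Function('h')(J) = Pow(J, -1) (Function('h')(J) = Mul(1, Pow(J, -1)) = Pow(J, -1))
Mul(Add(101, W), Add(452, Add(Mul(Function('h')(-1), -2), 11))) = Mul(Add(101, 44265), Add(452, Add(Mul(Pow(-1, -1), -2), 11))) = Mul(44366, Add(452, Add(Mul(-1, -2), 11))) = Mul(44366, Add(452, Add(2, 11))) = Mul(44366, Add(452, 13)) = Mul(44366, 465) = 20630190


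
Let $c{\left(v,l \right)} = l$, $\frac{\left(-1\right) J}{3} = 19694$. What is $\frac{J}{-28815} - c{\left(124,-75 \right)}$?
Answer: $\frac{740069}{9605} \approx 77.05$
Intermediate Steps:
$J = -59082$ ($J = \left(-3\right) 19694 = -59082$)
$\frac{J}{-28815} - c{\left(124,-75 \right)} = - \frac{59082}{-28815} - -75 = \left(-59082\right) \left(- \frac{1}{28815}\right) + 75 = \frac{19694}{9605} + 75 = \frac{740069}{9605}$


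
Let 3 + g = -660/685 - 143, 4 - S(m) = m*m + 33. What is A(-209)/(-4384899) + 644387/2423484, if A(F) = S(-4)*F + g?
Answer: 42669947064133/161762484647988 ≈ 0.26378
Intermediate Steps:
S(m) = -29 - m² (S(m) = 4 - (m*m + 33) = 4 - (m² + 33) = 4 - (33 + m²) = 4 + (-33 - m²) = -29 - m²)
g = -20134/137 (g = -3 + (-660/685 - 143) = -3 + (-660*1/685 - 143) = -3 + (-132/137 - 143) = -3 - 19723/137 = -20134/137 ≈ -146.96)
A(F) = -20134/137 - 45*F (A(F) = (-29 - 1*(-4)²)*F - 20134/137 = (-29 - 1*16)*F - 20134/137 = (-29 - 16)*F - 20134/137 = -45*F - 20134/137 = -20134/137 - 45*F)
A(-209)/(-4384899) + 644387/2423484 = (-20134/137 - 45*(-209))/(-4384899) + 644387/2423484 = (-20134/137 + 9405)*(-1/4384899) + 644387*(1/2423484) = (1268351/137)*(-1/4384899) + 644387/2423484 = -1268351/600731163 + 644387/2423484 = 42669947064133/161762484647988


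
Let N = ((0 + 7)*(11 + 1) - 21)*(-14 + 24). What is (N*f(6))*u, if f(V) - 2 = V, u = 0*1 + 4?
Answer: 20160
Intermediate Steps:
u = 4 (u = 0 + 4 = 4)
f(V) = 2 + V
N = 630 (N = (7*12 - 21)*10 = (84 - 21)*10 = 63*10 = 630)
(N*f(6))*u = (630*(2 + 6))*4 = (630*8)*4 = 5040*4 = 20160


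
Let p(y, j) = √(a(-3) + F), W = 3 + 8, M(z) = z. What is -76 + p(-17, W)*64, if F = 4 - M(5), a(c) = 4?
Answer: -76 + 64*√3 ≈ 34.851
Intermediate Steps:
W = 11
F = -1 (F = 4 - 1*5 = 4 - 5 = -1)
p(y, j) = √3 (p(y, j) = √(4 - 1) = √3)
-76 + p(-17, W)*64 = -76 + √3*64 = -76 + 64*√3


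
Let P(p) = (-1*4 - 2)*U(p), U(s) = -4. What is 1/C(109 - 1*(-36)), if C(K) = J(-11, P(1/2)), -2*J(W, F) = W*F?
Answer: 1/132 ≈ 0.0075758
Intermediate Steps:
P(p) = 24 (P(p) = (-1*4 - 2)*(-4) = (-4 - 2)*(-4) = -6*(-4) = 24)
J(W, F) = -F*W/2 (J(W, F) = -W*F/2 = -F*W/2)
C(K) = 132 (C(K) = -1/2*24*(-11) = 132)
1/C(109 - 1*(-36)) = 1/132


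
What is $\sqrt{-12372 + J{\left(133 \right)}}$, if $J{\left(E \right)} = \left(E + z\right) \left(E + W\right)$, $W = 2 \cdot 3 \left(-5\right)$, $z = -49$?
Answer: $2 i \sqrt{930} \approx 60.992 i$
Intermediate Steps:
$W = -30$ ($W = 6 \left(-5\right) = -30$)
$J{\left(E \right)} = \left(-49 + E\right) \left(-30 + E\right)$ ($J{\left(E \right)} = \left(E - 49\right) \left(E - 30\right) = \left(-49 + E\right) \left(-30 + E\right)$)
$\sqrt{-12372 + J{\left(133 \right)}} = \sqrt{-12372 + \left(1470 + 133^{2} - 10507\right)} = \sqrt{-12372 + \left(1470 + 17689 - 10507\right)} = \sqrt{-12372 + 8652} = \sqrt{-3720} = 2 i \sqrt{930}$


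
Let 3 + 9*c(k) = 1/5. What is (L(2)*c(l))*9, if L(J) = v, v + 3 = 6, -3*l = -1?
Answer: -42/5 ≈ -8.4000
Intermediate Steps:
l = 1/3 (l = -1/3*(-1) = 1/3 ≈ 0.33333)
c(k) = -14/45 (c(k) = -1/3 + (1/9)/5 = -1/3 + (1/9)*(1/5) = -1/3 + 1/45 = -14/45)
v = 3 (v = -3 + 6 = 3)
L(J) = 3
(L(2)*c(l))*9 = (3*(-14/45))*9 = -14/15*9 = -42/5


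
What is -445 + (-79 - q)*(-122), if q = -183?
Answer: -13133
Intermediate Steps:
-445 + (-79 - q)*(-122) = -445 + (-79 - 1*(-183))*(-122) = -445 + (-79 + 183)*(-122) = -445 + 104*(-122) = -445 - 12688 = -13133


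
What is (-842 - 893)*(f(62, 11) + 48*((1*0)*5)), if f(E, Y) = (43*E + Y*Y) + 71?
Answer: -4958630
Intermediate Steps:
f(E, Y) = 71 + Y**2 + 43*E (f(E, Y) = (43*E + Y**2) + 71 = (Y**2 + 43*E) + 71 = 71 + Y**2 + 43*E)
(-842 - 893)*(f(62, 11) + 48*((1*0)*5)) = (-842 - 893)*((71 + 11**2 + 43*62) + 48*((1*0)*5)) = -1735*((71 + 121 + 2666) + 48*(0*5)) = -1735*(2858 + 48*0) = -1735*(2858 + 0) = -1735*2858 = -4958630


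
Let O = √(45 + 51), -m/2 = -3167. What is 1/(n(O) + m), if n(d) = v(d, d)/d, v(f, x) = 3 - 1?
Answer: 152016/962869343 - 2*√6/962869343 ≈ 0.00015787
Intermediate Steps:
v(f, x) = 2
m = 6334 (m = -2*(-3167) = 6334)
O = 4*√6 (O = √96 = 4*√6 ≈ 9.7980)
n(d) = 2/d
1/(n(O) + m) = 1/(2/((4*√6)) + 6334) = 1/(2*(√6/24) + 6334) = 1/(√6/12 + 6334) = 1/(6334 + √6/12)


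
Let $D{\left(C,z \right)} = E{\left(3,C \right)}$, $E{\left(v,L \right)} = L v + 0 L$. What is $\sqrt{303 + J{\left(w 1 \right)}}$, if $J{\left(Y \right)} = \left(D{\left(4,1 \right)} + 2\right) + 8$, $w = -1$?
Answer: $5 \sqrt{13} \approx 18.028$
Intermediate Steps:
$E{\left(v,L \right)} = L v$ ($E{\left(v,L \right)} = L v + 0 = L v$)
$D{\left(C,z \right)} = 3 C$ ($D{\left(C,z \right)} = C 3 = 3 C$)
$J{\left(Y \right)} = 22$ ($J{\left(Y \right)} = \left(3 \cdot 4 + 2\right) + 8 = \left(12 + 2\right) + 8 = 14 + 8 = 22$)
$\sqrt{303 + J{\left(w 1 \right)}} = \sqrt{303 + 22} = \sqrt{325} = 5 \sqrt{13}$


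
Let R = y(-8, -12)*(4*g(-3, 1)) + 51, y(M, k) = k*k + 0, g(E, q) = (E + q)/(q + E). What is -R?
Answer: -627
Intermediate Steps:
g(E, q) = 1 (g(E, q) = (E + q)/(E + q) = 1)
y(M, k) = k**2 (y(M, k) = k**2 + 0 = k**2)
R = 627 (R = (-12)**2*(4*1) + 51 = 144*4 + 51 = 576 + 51 = 627)
-R = -1*627 = -627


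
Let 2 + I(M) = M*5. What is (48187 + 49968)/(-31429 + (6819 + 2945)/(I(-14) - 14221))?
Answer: -1402929415/449224461 ≈ -3.1230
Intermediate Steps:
I(M) = -2 + 5*M (I(M) = -2 + M*5 = -2 + 5*M)
(48187 + 49968)/(-31429 + (6819 + 2945)/(I(-14) - 14221)) = (48187 + 49968)/(-31429 + (6819 + 2945)/((-2 + 5*(-14)) - 14221)) = 98155/(-31429 + 9764/((-2 - 70) - 14221)) = 98155/(-31429 + 9764/(-72 - 14221)) = 98155/(-31429 + 9764/(-14293)) = 98155/(-31429 + 9764*(-1/14293)) = 98155/(-31429 - 9764/14293) = 98155/(-449224461/14293) = 98155*(-14293/449224461) = -1402929415/449224461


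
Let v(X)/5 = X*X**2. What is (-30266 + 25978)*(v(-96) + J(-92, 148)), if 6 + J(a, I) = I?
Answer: 18968130944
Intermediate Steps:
v(X) = 5*X**3 (v(X) = 5*(X*X**2) = 5*X**3)
J(a, I) = -6 + I
(-30266 + 25978)*(v(-96) + J(-92, 148)) = (-30266 + 25978)*(5*(-96)**3 + (-6 + 148)) = -4288*(5*(-884736) + 142) = -4288*(-4423680 + 142) = -4288*(-4423538) = 18968130944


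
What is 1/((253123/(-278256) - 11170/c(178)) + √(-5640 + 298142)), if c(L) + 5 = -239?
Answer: -12926925634877232/83690872561891862783 + 288103640115456*√292502/83690872561891862783 ≈ 0.0017073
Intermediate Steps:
c(L) = -244 (c(L) = -5 - 239 = -244)
1/((253123/(-278256) - 11170/c(178)) + √(-5640 + 298142)) = 1/((253123/(-278256) - 11170/(-244)) + √(-5640 + 298142)) = 1/((253123*(-1/278256) - 11170*(-1/244)) + √292502) = 1/((-253123/278256 + 5585/122) + √292502) = 1/(761589377/16973616 + √292502)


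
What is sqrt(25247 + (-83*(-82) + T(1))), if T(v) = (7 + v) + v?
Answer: sqrt(32062) ≈ 179.06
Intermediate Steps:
T(v) = 7 + 2*v
sqrt(25247 + (-83*(-82) + T(1))) = sqrt(25247 + (-83*(-82) + (7 + 2*1))) = sqrt(25247 + (6806 + (7 + 2))) = sqrt(25247 + (6806 + 9)) = sqrt(25247 + 6815) = sqrt(32062)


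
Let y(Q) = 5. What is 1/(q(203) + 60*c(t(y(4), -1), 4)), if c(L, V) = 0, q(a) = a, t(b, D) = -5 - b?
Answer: 1/203 ≈ 0.0049261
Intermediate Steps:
1/(q(203) + 60*c(t(y(4), -1), 4)) = 1/(203 + 60*0) = 1/(203 + 0) = 1/203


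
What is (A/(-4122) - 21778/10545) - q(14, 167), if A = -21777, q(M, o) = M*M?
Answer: -931062499/4829610 ≈ -192.78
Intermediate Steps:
q(M, o) = M**2
(A/(-4122) - 21778/10545) - q(14, 167) = (-21777/(-4122) - 21778/10545) - 1*14**2 = (-21777*(-1/4122) - 21778*1/10545) - 1*196 = (7259/1374 - 21778/10545) - 196 = 15541061/4829610 - 196 = -931062499/4829610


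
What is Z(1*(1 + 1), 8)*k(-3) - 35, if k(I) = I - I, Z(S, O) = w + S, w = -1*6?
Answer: -35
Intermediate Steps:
w = -6
Z(S, O) = -6 + S
k(I) = 0
Z(1*(1 + 1), 8)*k(-3) - 35 = (-6 + 1*(1 + 1))*0 - 35 = (-6 + 1*2)*0 - 35 = (-6 + 2)*0 - 35 = -4*0 - 35 = 0 - 35 = -35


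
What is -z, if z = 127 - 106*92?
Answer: 9625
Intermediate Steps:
z = -9625 (z = 127 - 9752 = -9625)
-z = -1*(-9625) = 9625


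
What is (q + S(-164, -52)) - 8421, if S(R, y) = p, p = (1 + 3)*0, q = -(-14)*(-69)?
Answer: -9387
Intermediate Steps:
q = -966 (q = -1*966 = -966)
p = 0 (p = 4*0 = 0)
S(R, y) = 0
(q + S(-164, -52)) - 8421 = (-966 + 0) - 8421 = -966 - 8421 = -9387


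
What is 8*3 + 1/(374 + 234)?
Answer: 14593/608 ≈ 24.002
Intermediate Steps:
8*3 + 1/(374 + 234) = 24 + 1/608 = 14593/608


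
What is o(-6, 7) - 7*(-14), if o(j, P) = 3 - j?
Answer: 107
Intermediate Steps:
o(-6, 7) - 7*(-14) = (3 - 1*(-6)) - 7*(-14) = (3 + 6) + 98 = 9 + 98 = 107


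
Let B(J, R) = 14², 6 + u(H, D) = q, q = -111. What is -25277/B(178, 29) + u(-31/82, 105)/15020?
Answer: -3390031/26285 ≈ -128.97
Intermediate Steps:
u(H, D) = -117 (u(H, D) = -6 - 111 = -117)
B(J, R) = 196
-25277/B(178, 29) + u(-31/82, 105)/15020 = -25277/196 - 117/15020 = -25277*1/196 - 117*1/15020 = -3611/28 - 117/15020 = -3390031/26285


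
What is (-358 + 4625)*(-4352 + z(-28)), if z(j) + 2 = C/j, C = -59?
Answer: -519946751/28 ≈ -1.8570e+7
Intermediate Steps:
z(j) = -2 - 59/j
(-358 + 4625)*(-4352 + z(-28)) = (-358 + 4625)*(-4352 + (-2 - 59/(-28))) = 4267*(-4352 + (-2 - 59*(-1/28))) = 4267*(-4352 + (-2 + 59/28)) = 4267*(-4352 + 3/28) = 4267*(-121853/28) = -519946751/28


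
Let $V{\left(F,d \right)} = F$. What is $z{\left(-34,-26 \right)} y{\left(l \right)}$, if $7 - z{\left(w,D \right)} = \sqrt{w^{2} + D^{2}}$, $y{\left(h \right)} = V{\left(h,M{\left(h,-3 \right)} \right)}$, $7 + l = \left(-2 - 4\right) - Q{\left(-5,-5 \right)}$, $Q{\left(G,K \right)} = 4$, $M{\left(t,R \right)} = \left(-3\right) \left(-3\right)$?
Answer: $-119 + 34 \sqrt{458} \approx 608.63$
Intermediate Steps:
$M{\left(t,R \right)} = 9$
$l = -17$ ($l = -7 - 10 = -17$)
$y{\left(h \right)} = h$
$z{\left(w,D \right)} = 7 - \sqrt{D^{2} + w^{2}}$ ($z{\left(w,D \right)} = 7 - \sqrt{w^{2} + D^{2}} = 7 - \sqrt{D^{2} + w^{2}}$)
$z{\left(-34,-26 \right)} y{\left(l \right)} = \left(7 - \sqrt{\left(-26\right)^{2} + \left(-34\right)^{2}}\right) \left(-17\right) = \left(7 - \sqrt{676 + 1156}\right) \left(-17\right) = \left(7 - \sqrt{1832}\right) \left(-17\right) = \left(7 - 2 \sqrt{458}\right) \left(-17\right) = -119 + 34 \sqrt{458}$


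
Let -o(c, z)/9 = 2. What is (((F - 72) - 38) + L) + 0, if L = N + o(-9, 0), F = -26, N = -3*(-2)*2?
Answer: -142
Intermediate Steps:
o(c, z) = -18 (o(c, z) = -9*2 = -18)
N = 12 (N = 6*2 = 12)
L = -6 (L = 12 - 18 = -6)
(((F - 72) - 38) + L) + 0 = (((-26 - 72) - 38) - 6) + 0 = ((-98 - 38) - 6) + 0 = (-136 - 6) + 0 = -142 + 0 = -142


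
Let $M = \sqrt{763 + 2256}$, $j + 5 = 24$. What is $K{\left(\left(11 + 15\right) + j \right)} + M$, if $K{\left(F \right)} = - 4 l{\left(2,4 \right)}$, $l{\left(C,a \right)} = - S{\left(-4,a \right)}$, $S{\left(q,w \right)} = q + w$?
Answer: $\sqrt{3019} \approx 54.945$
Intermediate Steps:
$j = 19$ ($j = -5 + 24 = 19$)
$M = \sqrt{3019} \approx 54.945$
$l{\left(C,a \right)} = 4 - a$ ($l{\left(C,a \right)} = - (-4 + a) = 4 - a$)
$K{\left(F \right)} = 0$ ($K{\left(F \right)} = - 4 \left(4 - 4\right) = \left(-4\right) 0 = 0$)
$K{\left(\left(11 + 15\right) + j \right)} + M = 0 + \sqrt{3019} = \sqrt{3019}$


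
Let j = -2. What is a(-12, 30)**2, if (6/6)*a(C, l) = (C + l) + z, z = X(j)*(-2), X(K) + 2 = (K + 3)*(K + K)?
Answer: 900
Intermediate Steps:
X(K) = -2 + 2*K*(3 + K) (X(K) = -2 + (K + 3)*(K + K) = -2 + (3 + K)*(2*K) = -2 + 2*K*(3 + K))
z = 12 (z = (-2 + 2*(-2)**2 + 6*(-2))*(-2) = (-2 + 2*4 - 12)*(-2) = (-2 + 8 - 12)*(-2) = -6*(-2) = 12)
a(C, l) = 12 + C + l (a(C, l) = (C + l) + 12 = 12 + C + l)
a(-12, 30)**2 = (12 - 12 + 30)**2 = 30**2 = 900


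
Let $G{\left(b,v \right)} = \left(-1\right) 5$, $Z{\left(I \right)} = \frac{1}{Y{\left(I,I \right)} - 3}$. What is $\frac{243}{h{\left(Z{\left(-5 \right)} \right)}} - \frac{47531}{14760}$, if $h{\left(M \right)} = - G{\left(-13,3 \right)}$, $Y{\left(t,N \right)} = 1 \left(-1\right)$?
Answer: $\frac{133961}{2952} \approx 45.38$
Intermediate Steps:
$Y{\left(t,N \right)} = -1$
$Z{\left(I \right)} = - \frac{1}{4}$ ($Z{\left(I \right)} = \frac{1}{-1 - 3} = \frac{1}{-4} = - \frac{1}{4}$)
$G{\left(b,v \right)} = -5$
$h{\left(M \right)} = 5$ ($h{\left(M \right)} = \left(-1\right) \left(-5\right) = 5$)
$\frac{243}{h{\left(Z{\left(-5 \right)} \right)}} - \frac{47531}{14760} = \frac{243}{5} - \frac{47531}{14760} = \frac{133961}{2952}$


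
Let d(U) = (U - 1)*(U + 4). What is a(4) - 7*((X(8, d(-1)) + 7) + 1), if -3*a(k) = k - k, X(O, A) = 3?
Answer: -77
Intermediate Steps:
d(U) = (-1 + U)*(4 + U)
a(k) = 0 (a(k) = -(k - k)/3 = -⅓*0 = 0)
a(4) - 7*((X(8, d(-1)) + 7) + 1) = 0 - 7*((3 + 7) + 1) = 0 - 7*(10 + 1) = 0 - 7*11 = 0 - 77 = -77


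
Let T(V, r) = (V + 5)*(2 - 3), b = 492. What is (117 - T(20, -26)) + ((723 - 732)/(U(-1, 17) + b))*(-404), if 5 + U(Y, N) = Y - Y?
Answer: 72790/487 ≈ 149.47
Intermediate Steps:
T(V, r) = -5 - V (T(V, r) = (5 + V)*(-1) = -5 - V)
U(Y, N) = -5 (U(Y, N) = -5 + (Y - Y) = -5 + 0 = -5)
(117 - T(20, -26)) + ((723 - 732)/(U(-1, 17) + b))*(-404) = (117 - (-5 - 1*20)) + ((723 - 732)/(-5 + 492))*(-404) = (117 - (-5 - 20)) - 9/487*(-404) = (117 - 1*(-25)) - 9*1/487*(-404) = (117 + 25) - 9/487*(-404) = 142 + 3636/487 = 72790/487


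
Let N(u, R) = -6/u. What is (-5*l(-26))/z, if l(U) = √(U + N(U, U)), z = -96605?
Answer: I*√4355/251173 ≈ 0.00026274*I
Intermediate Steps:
l(U) = √(U - 6/U)
(-5*l(-26))/z = -5*√(-26 - 6/(-26))/(-96605) = -5*√(-26 - 6*(-1/26))*(-1/96605) = -5*√(-26 + 3/13)*(-1/96605) = -5*I*√4355/13*(-1/96605) = I*√4355/251173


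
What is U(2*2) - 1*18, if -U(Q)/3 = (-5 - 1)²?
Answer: -126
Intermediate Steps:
U(Q) = -108 (U(Q) = -3*(-5 - 1)² = -3*(-6)² = -3*36 = -108)
U(2*2) - 1*18 = -108 - 1*18 = -108 - 18 = -126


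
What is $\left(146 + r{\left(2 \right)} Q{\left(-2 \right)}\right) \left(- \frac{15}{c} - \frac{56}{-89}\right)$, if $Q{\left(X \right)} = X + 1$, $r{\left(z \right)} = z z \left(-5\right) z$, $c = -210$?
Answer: $\frac{81189}{623} \approx 130.32$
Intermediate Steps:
$r{\left(z \right)} = - 5 z^{3}$ ($r{\left(z \right)} = z \left(- 5 z\right) z = - 5 z^{2} z = - 5 z^{3}$)
$Q{\left(X \right)} = 1 + X$
$\left(146 + r{\left(2 \right)} Q{\left(-2 \right)}\right) \left(- \frac{15}{c} - \frac{56}{-89}\right) = \left(146 + - 5 \cdot 2^{3} \left(1 - 2\right)\right) \left(- \frac{15}{-210} - \frac{56}{-89}\right) = \left(146 + \left(-5\right) 8 \left(-1\right)\right) \left(\left(-15\right) \left(- \frac{1}{210}\right) - - \frac{56}{89}\right) = \left(146 - -40\right) \left(\frac{1}{14} + \frac{56}{89}\right) = \left(146 + 40\right) \frac{873}{1246} = 186 \cdot \frac{873}{1246} = \frac{81189}{623}$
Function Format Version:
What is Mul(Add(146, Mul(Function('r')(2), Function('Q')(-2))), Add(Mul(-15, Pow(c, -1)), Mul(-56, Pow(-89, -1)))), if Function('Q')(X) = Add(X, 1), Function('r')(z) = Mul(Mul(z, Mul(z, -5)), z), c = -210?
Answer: Rational(81189, 623) ≈ 130.32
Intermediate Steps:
Function('r')(z) = Mul(-5, Pow(z, 3)) (Function('r')(z) = Mul(Mul(z, Mul(-5, z)), z) = Mul(Mul(-5, Pow(z, 2)), z) = Mul(-5, Pow(z, 3)))
Function('Q')(X) = Add(1, X)
Mul(Add(146, Mul(Function('r')(2), Function('Q')(-2))), Add(Mul(-15, Pow(c, -1)), Mul(-56, Pow(-89, -1)))) = Mul(Add(146, Mul(Mul(-5, Pow(2, 3)), Add(1, -2))), Add(Mul(-15, Pow(-210, -1)), Mul(-56, Pow(-89, -1)))) = Mul(Add(146, Mul(Mul(-5, 8), -1)), Add(Mul(-15, Rational(-1, 210)), Mul(-56, Rational(-1, 89)))) = Mul(Add(146, Mul(-40, -1)), Add(Rational(1, 14), Rational(56, 89))) = Mul(Add(146, 40), Rational(873, 1246)) = Mul(186, Rational(873, 1246)) = Rational(81189, 623)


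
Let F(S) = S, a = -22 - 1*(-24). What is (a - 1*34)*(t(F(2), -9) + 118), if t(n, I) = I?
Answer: -3488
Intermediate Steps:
a = 2 (a = -22 + 24 = 2)
(a - 1*34)*(t(F(2), -9) + 118) = (2 - 1*34)*(-9 + 118) = (2 - 34)*109 = -32*109 = -3488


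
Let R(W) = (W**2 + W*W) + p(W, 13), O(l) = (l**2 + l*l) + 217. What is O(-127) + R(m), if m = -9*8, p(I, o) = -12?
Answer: 42831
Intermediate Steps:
O(l) = 217 + 2*l**2 (O(l) = (l**2 + l**2) + 217 = 2*l**2 + 217 = 217 + 2*l**2)
m = -72
R(W) = -12 + 2*W**2 (R(W) = (W**2 + W*W) - 12 = (W**2 + W**2) - 12 = 2*W**2 - 12 = -12 + 2*W**2)
O(-127) + R(m) = (217 + 2*(-127)**2) + (-12 + 2*(-72)**2) = (217 + 2*16129) + (-12 + 2*5184) = (217 + 32258) + (-12 + 10368) = 32475 + 10356 = 42831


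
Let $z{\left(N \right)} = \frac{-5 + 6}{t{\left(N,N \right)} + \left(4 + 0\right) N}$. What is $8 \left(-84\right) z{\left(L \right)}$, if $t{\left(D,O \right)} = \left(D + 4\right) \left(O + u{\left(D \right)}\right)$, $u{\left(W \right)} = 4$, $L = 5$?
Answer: $- \frac{672}{101} \approx -6.6535$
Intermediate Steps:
$t{\left(D,O \right)} = \left(4 + D\right) \left(4 + O\right)$ ($t{\left(D,O \right)} = \left(D + 4\right) \left(O + 4\right) = \left(4 + D\right) \left(4 + O\right)$)
$z{\left(N \right)} = \frac{1}{16 + N^{2} + 12 N}$ ($z{\left(N \right)} = \frac{-5 + 6}{\left(16 + 4 N + 4 N + N N\right) + \left(4 + 0\right) N} = 1 \frac{1}{\left(16 + 4 N + 4 N + N^{2}\right) + 4 N} = 1 \frac{1}{\left(16 + N^{2} + 8 N\right) + 4 N} = 1 \frac{1}{16 + N^{2} + 12 N} = \frac{1}{16 + N^{2} + 12 N}$)
$8 \left(-84\right) z{\left(L \right)} = \frac{8 \left(-84\right)}{16 + 5^{2} + 12 \cdot 5} = - \frac{672}{16 + 25 + 60} = - \frac{672}{101}$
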